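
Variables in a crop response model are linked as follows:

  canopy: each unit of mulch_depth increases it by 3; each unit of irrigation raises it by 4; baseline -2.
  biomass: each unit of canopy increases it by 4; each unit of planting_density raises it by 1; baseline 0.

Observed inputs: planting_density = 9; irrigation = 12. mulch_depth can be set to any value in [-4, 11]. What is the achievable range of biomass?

145 to 325

Substituting into the canopy equation gives canopy = 3*mulch_depth + 46.
Substituting into the biomass equation gives biomass = 12*mulch_depth + 193.
Linear in mulch_depth, so extremes are at the endpoints: mulch_depth = -4 gives biomass = 145; mulch_depth = 11 gives biomass = 325.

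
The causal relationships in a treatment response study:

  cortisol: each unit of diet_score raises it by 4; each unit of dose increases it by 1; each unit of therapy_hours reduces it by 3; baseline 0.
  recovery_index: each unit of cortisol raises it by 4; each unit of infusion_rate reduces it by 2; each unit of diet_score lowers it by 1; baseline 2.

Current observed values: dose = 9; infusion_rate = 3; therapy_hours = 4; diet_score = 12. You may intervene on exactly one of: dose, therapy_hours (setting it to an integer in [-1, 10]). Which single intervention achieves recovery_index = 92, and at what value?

Intervening on dose: recovery_index = 4*dose + 128. Reaching 92 requires dose = -9, outside [-1, 10].
Intervening on therapy_hours: with other inputs at their observed values, recovery_index = -12*therapy_hours + 212. Solving for 92 gives therapy_hours = 10, within [-1, 10].

set therapy_hours = 10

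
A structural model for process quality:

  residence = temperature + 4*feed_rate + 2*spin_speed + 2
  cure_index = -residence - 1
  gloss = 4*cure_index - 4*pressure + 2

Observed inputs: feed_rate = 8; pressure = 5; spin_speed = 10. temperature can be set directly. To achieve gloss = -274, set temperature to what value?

Substituting into the residence equation gives residence = temperature + 54.
So cure_index = -temperature - 55.
Substituting into the gloss equation gives gloss = -4*temperature - 238.
Solve -4*temperature - 238 = -274: temperature = (-274 + 238) / -4 = 9.

temperature = 9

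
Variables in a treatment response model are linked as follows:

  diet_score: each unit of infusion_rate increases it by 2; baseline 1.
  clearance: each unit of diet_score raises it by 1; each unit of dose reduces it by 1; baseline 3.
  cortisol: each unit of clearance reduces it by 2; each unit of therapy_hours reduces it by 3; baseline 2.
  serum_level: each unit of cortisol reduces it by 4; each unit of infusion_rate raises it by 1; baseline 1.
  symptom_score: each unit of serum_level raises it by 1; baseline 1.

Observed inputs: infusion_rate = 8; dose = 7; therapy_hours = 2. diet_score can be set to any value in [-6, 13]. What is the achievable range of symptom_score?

Intervening on diet_score fixes its value directly, overriding its dependence on infusion_rate.
Substituting into the clearance equation gives clearance = diet_score - 4.
Substituting into the cortisol equation gives cortisol = -2*diet_score + 4.
serum_level becomes 8*diet_score - 7.
So symptom_score = 8*diet_score - 6.
Linear in diet_score, so extremes are at the endpoints: diet_score = -6 gives symptom_score = -54; diet_score = 13 gives symptom_score = 98.

-54 to 98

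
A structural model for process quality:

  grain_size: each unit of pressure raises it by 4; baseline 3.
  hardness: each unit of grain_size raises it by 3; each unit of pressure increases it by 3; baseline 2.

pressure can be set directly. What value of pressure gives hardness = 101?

Substituting into the hardness equation gives hardness = 15*pressure + 11.
Solve 15*pressure + 11 = 101: pressure = (101 - 11) / 15 = 6.

pressure = 6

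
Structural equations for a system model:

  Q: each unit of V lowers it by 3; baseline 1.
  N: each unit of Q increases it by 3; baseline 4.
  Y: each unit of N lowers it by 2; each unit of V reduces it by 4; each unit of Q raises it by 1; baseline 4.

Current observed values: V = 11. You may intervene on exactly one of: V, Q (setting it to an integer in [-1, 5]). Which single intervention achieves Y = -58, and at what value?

Intervening on V: Y = 11*V - 9. Reaching -58 requires V = -49/11, not an integer.
Intervening on Q: with other inputs at their observed values, Y = -5*Q - 48. Solving for -58 gives Q = 2, within [-1, 5].

set Q = 2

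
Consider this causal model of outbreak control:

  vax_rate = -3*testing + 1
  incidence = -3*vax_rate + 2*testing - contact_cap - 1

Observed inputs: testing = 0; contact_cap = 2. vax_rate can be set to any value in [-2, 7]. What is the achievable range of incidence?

Intervening on vax_rate fixes its value directly, overriding its dependence on testing.
Substituting into the incidence equation gives incidence = -3*vax_rate - 3.
Linear in vax_rate, so extremes are at the endpoints: vax_rate = -2 gives incidence = 3; vax_rate = 7 gives incidence = -24.

-24 to 3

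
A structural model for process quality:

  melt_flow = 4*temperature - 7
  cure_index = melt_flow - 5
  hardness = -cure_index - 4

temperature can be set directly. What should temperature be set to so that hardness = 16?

temperature = -2

Substituting into the cure_index equation gives cure_index = 4*temperature - 12.
Substituting into the hardness equation gives hardness = -4*temperature + 8.
Solve -4*temperature + 8 = 16: temperature = (16 - 8) / -4 = -2.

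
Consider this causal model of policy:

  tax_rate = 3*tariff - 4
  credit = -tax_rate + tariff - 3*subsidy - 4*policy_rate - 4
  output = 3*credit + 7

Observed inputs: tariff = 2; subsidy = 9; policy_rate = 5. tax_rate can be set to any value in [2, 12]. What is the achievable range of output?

Intervening on tax_rate fixes its value directly, overriding its dependence on tariff.
Substituting into the credit equation gives credit = -tax_rate - 49.
Substituting into the output equation gives output = -3*tax_rate - 140.
Linear in tax_rate, so extremes are at the endpoints: tax_rate = 2 gives output = -146; tax_rate = 12 gives output = -176.

-176 to -146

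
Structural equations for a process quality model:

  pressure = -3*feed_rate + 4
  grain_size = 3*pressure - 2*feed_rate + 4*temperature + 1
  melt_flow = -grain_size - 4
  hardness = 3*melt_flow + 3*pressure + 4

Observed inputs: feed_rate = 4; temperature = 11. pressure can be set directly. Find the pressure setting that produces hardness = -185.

Intervening on pressure fixes its value directly, overriding its dependence on feed_rate.
Substituting into the grain_size equation gives grain_size = 3*pressure + 37.
melt_flow becomes -3*pressure - 41.
Substituting into the hardness equation gives hardness = -6*pressure - 119.
Solve -6*pressure - 119 = -185: pressure = (-185 + 119) / -6 = 11.

pressure = 11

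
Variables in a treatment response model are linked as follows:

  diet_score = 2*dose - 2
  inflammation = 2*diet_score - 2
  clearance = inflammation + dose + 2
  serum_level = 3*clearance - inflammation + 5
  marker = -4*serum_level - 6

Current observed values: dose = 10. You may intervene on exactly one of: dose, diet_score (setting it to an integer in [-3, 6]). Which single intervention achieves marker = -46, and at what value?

set dose = 1

Intervening on dose: with other inputs at their observed values, marker = -44*dose - 2. Solving for -46 gives dose = 1, within [-3, 6].
Intervening on diet_score: marker = -16*diet_score - 154. Reaching -46 requires diet_score = -27/4, not an integer.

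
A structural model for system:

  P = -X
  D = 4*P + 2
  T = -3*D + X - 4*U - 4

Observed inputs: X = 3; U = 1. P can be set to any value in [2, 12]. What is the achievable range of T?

-155 to -35

Intervening on P fixes its value directly, overriding its dependence on X.
Substituting into the T equation gives T = -12*P - 11.
Linear in P, so extremes are at the endpoints: P = 2 gives T = -35; P = 12 gives T = -155.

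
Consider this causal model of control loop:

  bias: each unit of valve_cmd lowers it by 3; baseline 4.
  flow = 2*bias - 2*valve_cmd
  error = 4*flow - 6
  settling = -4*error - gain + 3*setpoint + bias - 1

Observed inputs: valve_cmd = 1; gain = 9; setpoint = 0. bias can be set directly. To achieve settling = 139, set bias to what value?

Intervening on bias fixes its value directly, overriding its dependence on valve_cmd.
Substituting into the flow equation gives flow = 2*bias - 2.
Substituting into the error equation gives error = 8*bias - 14.
This gives settling = -31*bias + 46.
Solve -31*bias + 46 = 139: bias = (139 - 46) / -31 = -3.

bias = -3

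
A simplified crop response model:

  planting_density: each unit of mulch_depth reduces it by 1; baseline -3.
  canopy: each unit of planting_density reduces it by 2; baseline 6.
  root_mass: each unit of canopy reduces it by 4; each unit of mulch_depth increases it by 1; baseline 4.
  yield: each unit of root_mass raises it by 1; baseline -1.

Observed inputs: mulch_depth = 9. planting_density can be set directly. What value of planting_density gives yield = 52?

planting_density = 8

Intervening on planting_density fixes its value directly, overriding its dependence on mulch_depth.
Substituting into the root_mass equation gives root_mass = 8*planting_density - 11.
Substituting into the yield equation gives yield = 8*planting_density - 12.
Solve 8*planting_density - 12 = 52: planting_density = (52 + 12) / 8 = 8.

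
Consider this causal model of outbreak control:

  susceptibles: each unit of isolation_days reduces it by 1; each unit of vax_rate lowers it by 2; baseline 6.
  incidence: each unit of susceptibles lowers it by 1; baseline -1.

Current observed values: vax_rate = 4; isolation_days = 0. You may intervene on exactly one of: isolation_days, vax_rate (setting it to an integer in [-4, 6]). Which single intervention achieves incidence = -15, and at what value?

set vax_rate = -4

Intervening on isolation_days: incidence = isolation_days + 1. Reaching -15 requires isolation_days = -16, outside [-4, 6].
Intervening on vax_rate: with other inputs at their observed values, incidence = 2*vax_rate - 7. Solving for -15 gives vax_rate = -4, within [-4, 6].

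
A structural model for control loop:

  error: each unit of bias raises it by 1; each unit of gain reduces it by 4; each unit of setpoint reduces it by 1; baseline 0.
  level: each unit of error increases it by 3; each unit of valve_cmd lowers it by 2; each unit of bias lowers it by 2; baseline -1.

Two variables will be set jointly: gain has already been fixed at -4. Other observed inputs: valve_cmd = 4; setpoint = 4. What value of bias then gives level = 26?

bias = -1

With gain held at -4:
Substituting into the error equation gives error = bias + 12.
Substituting into the level equation gives level = bias + 27.
Solve bias + 27 = 26: bias = (26 - 27) / 1 = -1.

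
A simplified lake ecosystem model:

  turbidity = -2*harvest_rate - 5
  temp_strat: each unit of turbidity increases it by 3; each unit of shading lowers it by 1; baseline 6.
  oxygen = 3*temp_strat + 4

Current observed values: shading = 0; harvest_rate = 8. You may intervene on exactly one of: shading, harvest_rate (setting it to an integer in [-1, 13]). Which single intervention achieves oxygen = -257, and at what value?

set harvest_rate = 13

Intervening on shading: oxygen = -3*shading - 167. Reaching -257 requires shading = 30, outside [-1, 13].
Intervening on harvest_rate: with other inputs at their observed values, oxygen = -18*harvest_rate - 23. Solving for -257 gives harvest_rate = 13, within [-1, 13].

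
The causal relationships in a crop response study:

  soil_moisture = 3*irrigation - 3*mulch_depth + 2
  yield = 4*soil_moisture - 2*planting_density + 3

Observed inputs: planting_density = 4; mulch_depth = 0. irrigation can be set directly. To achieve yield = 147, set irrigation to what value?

Substituting into the soil_moisture equation gives soil_moisture = 3*irrigation + 2.
yield becomes 12*irrigation + 3.
Solve 12*irrigation + 3 = 147: irrigation = (147 - 3) / 12 = 12.

irrigation = 12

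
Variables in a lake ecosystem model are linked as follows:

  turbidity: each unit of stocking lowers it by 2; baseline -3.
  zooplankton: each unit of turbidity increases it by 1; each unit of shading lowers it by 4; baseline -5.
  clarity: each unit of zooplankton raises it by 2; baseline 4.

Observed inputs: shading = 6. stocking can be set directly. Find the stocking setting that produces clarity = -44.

Substituting into the zooplankton equation gives zooplankton = -2*stocking - 32.
So clarity = -4*stocking - 60.
Solve -4*stocking - 60 = -44: stocking = (-44 + 60) / -4 = -4.

stocking = -4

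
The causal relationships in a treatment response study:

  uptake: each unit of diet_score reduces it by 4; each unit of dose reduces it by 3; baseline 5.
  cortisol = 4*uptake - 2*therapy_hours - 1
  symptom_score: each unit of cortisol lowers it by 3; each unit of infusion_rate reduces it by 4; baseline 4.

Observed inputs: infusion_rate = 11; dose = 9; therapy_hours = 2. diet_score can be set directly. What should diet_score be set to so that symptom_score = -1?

diet_score = -5

Substituting into the uptake equation gives uptake = -4*diet_score - 22.
This gives cortisol = -16*diet_score - 93.
Substituting into the symptom_score equation gives symptom_score = 48*diet_score + 239.
Solve 48*diet_score + 239 = -1: diet_score = (-1 - 239) / 48 = -5.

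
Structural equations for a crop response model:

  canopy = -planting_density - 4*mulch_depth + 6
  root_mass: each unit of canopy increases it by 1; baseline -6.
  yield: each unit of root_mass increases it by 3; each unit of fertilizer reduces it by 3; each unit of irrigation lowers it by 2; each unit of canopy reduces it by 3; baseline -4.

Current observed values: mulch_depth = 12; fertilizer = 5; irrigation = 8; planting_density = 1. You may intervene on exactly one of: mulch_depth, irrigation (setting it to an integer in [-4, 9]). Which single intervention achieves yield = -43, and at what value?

set irrigation = 3

Intervening on mulch_depth: the paths from mulch_depth to yield cancel (net effect zero), leaving yield = -53; -43 is unreachable this way.
Intervening on irrigation: with other inputs at their observed values, yield = -2*irrigation - 37. Solving for -43 gives irrigation = 3, within [-4, 9].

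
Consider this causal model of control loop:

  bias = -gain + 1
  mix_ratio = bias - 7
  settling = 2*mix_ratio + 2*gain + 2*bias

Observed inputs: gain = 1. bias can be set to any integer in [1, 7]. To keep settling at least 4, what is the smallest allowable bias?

bias = 4

Intervening on bias fixes its value directly, overriding its dependence on gain.
Substituting into the settling equation gives settling = 4*bias - 12.
Require 4*bias - 12 ≥ 4, so bias ≥ 4.
The smallest integer in [1, 7] satisfying this is 4.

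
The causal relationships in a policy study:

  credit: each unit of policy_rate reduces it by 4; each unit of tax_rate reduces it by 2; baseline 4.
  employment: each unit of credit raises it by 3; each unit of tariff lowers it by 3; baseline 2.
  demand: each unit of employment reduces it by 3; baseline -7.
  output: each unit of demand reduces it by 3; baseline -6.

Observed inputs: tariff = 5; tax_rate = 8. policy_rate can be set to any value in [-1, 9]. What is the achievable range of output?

-1398 to -318

Substituting into the credit equation gives credit = -4*policy_rate - 12.
Substituting into the employment equation gives employment = -12*policy_rate - 49.
So demand = 36*policy_rate + 140.
So output = -108*policy_rate - 426.
Linear in policy_rate, so extremes are at the endpoints: policy_rate = -1 gives output = -318; policy_rate = 9 gives output = -1398.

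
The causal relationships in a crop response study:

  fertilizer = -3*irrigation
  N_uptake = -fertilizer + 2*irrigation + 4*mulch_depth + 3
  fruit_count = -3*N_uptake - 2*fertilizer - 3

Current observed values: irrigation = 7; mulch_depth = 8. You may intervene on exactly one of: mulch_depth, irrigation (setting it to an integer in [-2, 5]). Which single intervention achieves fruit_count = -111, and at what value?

Intervening on mulch_depth: with other inputs at their observed values, fruit_count = -12*mulch_depth - 75. Solving for -111 gives mulch_depth = 3, within [-2, 5].
Intervening on irrigation: fruit_count = -9*irrigation - 108. Reaching -111 requires irrigation = 1/3, not an integer.

set mulch_depth = 3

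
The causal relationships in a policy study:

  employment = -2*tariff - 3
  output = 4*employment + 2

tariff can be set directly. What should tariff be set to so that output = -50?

Substituting into the output equation gives output = -8*tariff - 10.
Solve -8*tariff - 10 = -50: tariff = (-50 + 10) / -8 = 5.

tariff = 5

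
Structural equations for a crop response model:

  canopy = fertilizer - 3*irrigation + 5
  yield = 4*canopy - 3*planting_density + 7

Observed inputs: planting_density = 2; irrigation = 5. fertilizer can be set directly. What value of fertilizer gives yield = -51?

Substituting into the canopy equation gives canopy = fertilizer - 10.
Substituting into the yield equation gives yield = 4*fertilizer - 39.
Solve 4*fertilizer - 39 = -51: fertilizer = (-51 + 39) / 4 = -3.

fertilizer = -3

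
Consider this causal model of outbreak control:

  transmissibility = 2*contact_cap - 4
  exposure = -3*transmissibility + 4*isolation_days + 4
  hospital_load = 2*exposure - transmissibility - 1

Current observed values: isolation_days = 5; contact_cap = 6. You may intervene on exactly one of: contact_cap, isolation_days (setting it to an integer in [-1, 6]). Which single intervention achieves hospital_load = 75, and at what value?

Intervening on contact_cap: with other inputs at their observed values, hospital_load = -14*contact_cap + 75. Solving for 75 gives contact_cap = 0, within [-1, 6].
Intervening on isolation_days: hospital_load = 8*isolation_days - 49. Reaching 75 requires isolation_days = 31/2, not an integer.

set contact_cap = 0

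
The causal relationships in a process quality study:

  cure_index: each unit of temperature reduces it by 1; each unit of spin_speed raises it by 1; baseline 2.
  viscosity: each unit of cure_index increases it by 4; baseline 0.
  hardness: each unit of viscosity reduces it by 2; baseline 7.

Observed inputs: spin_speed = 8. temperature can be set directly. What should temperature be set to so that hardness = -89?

temperature = -2

Substituting into the cure_index equation gives cure_index = -temperature + 10.
So viscosity = -4*temperature + 40.
Substituting into the hardness equation gives hardness = 8*temperature - 73.
Solve 8*temperature - 73 = -89: temperature = (-89 + 73) / 8 = -2.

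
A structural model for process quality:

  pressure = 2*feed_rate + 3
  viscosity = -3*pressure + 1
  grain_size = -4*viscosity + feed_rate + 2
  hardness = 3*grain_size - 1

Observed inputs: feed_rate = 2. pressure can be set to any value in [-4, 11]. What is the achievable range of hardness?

Intervening on pressure fixes its value directly, overriding its dependence on feed_rate.
Substituting into the grain_size equation gives grain_size = 12*pressure.
So hardness = 36*pressure - 1.
Linear in pressure, so extremes are at the endpoints: pressure = -4 gives hardness = -145; pressure = 11 gives hardness = 395.

-145 to 395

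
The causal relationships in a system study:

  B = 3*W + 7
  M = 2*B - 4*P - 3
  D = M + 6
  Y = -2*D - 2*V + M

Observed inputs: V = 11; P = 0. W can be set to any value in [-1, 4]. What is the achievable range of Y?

Substituting into the M equation gives M = 6*W + 11.
This gives D = 6*W + 17.
Y becomes -6*W - 45.
Linear in W, so extremes are at the endpoints: W = -1 gives Y = -39; W = 4 gives Y = -69.

-69 to -39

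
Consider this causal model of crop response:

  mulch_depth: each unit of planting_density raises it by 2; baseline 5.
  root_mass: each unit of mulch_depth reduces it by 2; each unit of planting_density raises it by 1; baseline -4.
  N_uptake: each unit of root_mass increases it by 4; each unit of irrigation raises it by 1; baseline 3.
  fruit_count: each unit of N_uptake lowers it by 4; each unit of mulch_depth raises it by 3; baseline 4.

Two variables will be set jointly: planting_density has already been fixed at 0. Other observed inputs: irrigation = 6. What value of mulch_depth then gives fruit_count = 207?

With planting_density held at 0:
Intervening on mulch_depth fixes its value directly, overriding its dependence on planting_density.
Substituting into the root_mass equation gives root_mass = -2*mulch_depth - 4.
This gives N_uptake = -8*mulch_depth - 7.
Substituting into the fruit_count equation gives fruit_count = 35*mulch_depth + 32.
Solve 35*mulch_depth + 32 = 207: mulch_depth = (207 - 32) / 35 = 5.

mulch_depth = 5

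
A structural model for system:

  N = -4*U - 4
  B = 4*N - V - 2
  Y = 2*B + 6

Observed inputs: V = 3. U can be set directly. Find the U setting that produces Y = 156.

U = -6

Substituting into the B equation gives B = -16*U - 21.
Substituting into the Y equation gives Y = -32*U - 36.
Solve -32*U - 36 = 156: U = (156 + 36) / -32 = -6.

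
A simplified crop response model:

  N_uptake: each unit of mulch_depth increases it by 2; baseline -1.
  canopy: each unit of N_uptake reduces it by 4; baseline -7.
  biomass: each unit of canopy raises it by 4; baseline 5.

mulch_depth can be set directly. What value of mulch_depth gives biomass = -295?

mulch_depth = 9

Substituting into the canopy equation gives canopy = -8*mulch_depth - 3.
This gives biomass = -32*mulch_depth - 7.
Solve -32*mulch_depth - 7 = -295: mulch_depth = (-295 + 7) / -32 = 9.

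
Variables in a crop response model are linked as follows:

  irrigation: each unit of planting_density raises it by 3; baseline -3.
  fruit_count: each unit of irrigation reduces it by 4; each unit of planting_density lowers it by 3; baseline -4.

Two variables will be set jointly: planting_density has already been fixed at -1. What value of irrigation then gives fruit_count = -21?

With planting_density held at -1:
Intervening on irrigation fixes its value directly, overriding its dependence on planting_density.
Substituting into the fruit_count equation gives fruit_count = -4*irrigation - 1.
Solve -4*irrigation - 1 = -21: irrigation = (-21 + 1) / -4 = 5.

irrigation = 5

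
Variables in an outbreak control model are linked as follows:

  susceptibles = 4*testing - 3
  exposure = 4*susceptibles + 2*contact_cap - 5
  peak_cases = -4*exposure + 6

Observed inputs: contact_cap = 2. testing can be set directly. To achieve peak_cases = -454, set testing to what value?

testing = 8

Substituting into the exposure equation gives exposure = 16*testing - 13.
Substituting into the peak_cases equation gives peak_cases = -64*testing + 58.
Solve -64*testing + 58 = -454: testing = (-454 - 58) / -64 = 8.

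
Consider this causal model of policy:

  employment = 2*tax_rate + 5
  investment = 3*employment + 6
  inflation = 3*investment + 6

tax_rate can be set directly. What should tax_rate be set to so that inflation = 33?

tax_rate = -2

Substituting into the investment equation gives investment = 6*tax_rate + 21.
So inflation = 18*tax_rate + 69.
Solve 18*tax_rate + 69 = 33: tax_rate = (33 - 69) / 18 = -2.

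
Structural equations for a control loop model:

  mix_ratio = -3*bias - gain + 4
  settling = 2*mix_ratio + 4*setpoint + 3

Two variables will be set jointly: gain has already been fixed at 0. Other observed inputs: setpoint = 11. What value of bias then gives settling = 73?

bias = -3

With gain held at 0:
Substituting into the mix_ratio equation gives mix_ratio = -3*bias + 4.
So settling = -6*bias + 55.
Solve -6*bias + 55 = 73: bias = (73 - 55) / -6 = -3.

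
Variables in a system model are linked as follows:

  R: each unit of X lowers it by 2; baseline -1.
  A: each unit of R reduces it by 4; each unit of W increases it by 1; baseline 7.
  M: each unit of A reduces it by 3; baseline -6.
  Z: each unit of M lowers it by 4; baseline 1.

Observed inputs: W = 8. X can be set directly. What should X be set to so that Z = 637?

Substituting into the A equation gives A = 8*X + 19.
Substituting into the M equation gives M = -24*X - 63.
Substituting into the Z equation gives Z = 96*X + 253.
Solve 96*X + 253 = 637: X = (637 - 253) / 96 = 4.

X = 4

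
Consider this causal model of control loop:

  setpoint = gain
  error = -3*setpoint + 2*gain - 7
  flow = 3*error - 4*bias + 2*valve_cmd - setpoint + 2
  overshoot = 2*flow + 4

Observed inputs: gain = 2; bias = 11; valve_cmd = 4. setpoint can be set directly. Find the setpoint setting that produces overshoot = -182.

Intervening on setpoint fixes its value directly, overriding its dependence on gain.
Substituting into the error equation gives error = -3*setpoint - 3.
Substituting into the flow equation gives flow = -10*setpoint - 43.
So overshoot = -20*setpoint - 82.
Solve -20*setpoint - 82 = -182: setpoint = (-182 + 82) / -20 = 5.

setpoint = 5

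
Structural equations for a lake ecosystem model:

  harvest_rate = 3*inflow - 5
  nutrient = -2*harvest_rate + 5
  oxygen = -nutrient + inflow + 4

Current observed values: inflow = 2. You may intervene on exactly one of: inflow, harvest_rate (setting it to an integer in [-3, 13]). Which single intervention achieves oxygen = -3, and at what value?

Intervening on inflow: oxygen = 7*inflow - 11. Reaching -3 requires inflow = 8/7, not an integer.
Intervening on harvest_rate: with other inputs at their observed values, oxygen = 2*harvest_rate + 1. Solving for -3 gives harvest_rate = -2, within [-3, 13].

set harvest_rate = -2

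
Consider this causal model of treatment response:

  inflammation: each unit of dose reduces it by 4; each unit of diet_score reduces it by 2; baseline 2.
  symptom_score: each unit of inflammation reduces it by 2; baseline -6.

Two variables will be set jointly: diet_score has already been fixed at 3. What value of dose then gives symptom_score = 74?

dose = 9

With diet_score held at 3:
Substituting into the inflammation equation gives inflammation = -4*dose - 4.
Substituting into the symptom_score equation gives symptom_score = 8*dose + 2.
Solve 8*dose + 2 = 74: dose = (74 - 2) / 8 = 9.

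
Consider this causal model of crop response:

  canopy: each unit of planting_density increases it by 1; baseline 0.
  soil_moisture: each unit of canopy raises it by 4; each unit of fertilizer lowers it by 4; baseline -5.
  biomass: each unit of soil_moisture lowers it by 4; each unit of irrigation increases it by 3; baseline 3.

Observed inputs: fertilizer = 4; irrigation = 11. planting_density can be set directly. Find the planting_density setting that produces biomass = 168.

Substituting into the soil_moisture equation gives soil_moisture = 4*planting_density - 21.
biomass becomes -16*planting_density + 120.
Solve -16*planting_density + 120 = 168: planting_density = (168 - 120) / -16 = -3.

planting_density = -3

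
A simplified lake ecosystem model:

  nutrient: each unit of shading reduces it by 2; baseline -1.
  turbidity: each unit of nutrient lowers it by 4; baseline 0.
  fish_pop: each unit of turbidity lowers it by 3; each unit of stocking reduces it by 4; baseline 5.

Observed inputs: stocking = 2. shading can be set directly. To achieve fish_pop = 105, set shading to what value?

shading = -5

Substituting into the turbidity equation gives turbidity = 8*shading + 4.
Substituting into the fish_pop equation gives fish_pop = -24*shading - 15.
Solve -24*shading - 15 = 105: shading = (105 + 15) / -24 = -5.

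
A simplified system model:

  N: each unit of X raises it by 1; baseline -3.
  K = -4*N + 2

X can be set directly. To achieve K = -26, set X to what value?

X = 10

Substituting into the K equation gives K = -4*X + 14.
Solve -4*X + 14 = -26: X = (-26 - 14) / -4 = 10.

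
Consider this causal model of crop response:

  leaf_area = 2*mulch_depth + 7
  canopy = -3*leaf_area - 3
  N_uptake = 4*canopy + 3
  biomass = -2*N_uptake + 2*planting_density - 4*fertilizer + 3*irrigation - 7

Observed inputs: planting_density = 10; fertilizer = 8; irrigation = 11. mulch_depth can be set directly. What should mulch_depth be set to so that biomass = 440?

Substituting into the canopy equation gives canopy = -6*mulch_depth - 24.
Substituting into the N_uptake equation gives N_uptake = -24*mulch_depth - 93.
biomass becomes 48*mulch_depth + 200.
Solve 48*mulch_depth + 200 = 440: mulch_depth = (440 - 200) / 48 = 5.

mulch_depth = 5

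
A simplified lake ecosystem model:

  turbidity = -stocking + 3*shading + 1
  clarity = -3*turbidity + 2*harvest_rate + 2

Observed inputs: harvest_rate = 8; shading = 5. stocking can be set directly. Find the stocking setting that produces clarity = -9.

stocking = 7

Substituting into the turbidity equation gives turbidity = -stocking + 16.
Substituting into the clarity equation gives clarity = 3*stocking - 30.
Solve 3*stocking - 30 = -9: stocking = (-9 + 30) / 3 = 7.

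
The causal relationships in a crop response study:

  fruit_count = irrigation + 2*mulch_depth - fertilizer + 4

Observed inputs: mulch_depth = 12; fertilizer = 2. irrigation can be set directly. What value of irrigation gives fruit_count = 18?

irrigation = -8

Substituting into the fruit_count equation gives fruit_count = irrigation + 26.
Solve irrigation + 26 = 18: irrigation = (18 - 26) / 1 = -8.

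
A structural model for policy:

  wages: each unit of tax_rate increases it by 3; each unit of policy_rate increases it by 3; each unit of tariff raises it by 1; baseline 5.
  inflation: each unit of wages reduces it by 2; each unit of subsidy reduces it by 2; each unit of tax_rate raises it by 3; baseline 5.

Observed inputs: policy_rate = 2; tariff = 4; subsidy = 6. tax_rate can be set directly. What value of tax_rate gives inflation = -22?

Substituting into the wages equation gives wages = 3*tax_rate + 15.
Substituting into the inflation equation gives inflation = -3*tax_rate - 37.
Solve -3*tax_rate - 37 = -22: tax_rate = (-22 + 37) / -3 = -5.

tax_rate = -5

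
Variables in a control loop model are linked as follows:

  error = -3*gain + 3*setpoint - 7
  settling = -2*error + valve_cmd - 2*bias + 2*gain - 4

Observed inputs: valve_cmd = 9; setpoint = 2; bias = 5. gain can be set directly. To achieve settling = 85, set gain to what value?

gain = 11

Substituting into the error equation gives error = -3*gain - 1.
settling becomes 8*gain - 3.
Solve 8*gain - 3 = 85: gain = (85 + 3) / 8 = 11.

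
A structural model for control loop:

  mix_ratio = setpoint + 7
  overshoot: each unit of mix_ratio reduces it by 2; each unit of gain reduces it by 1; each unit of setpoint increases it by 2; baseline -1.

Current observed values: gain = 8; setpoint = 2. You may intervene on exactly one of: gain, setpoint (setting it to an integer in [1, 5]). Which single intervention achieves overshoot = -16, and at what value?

Intervening on gain: with other inputs at their observed values, overshoot = -gain - 15. Solving for -16 gives gain = 1, within [1, 5].
Intervening on setpoint: the paths from setpoint to overshoot cancel (net effect zero), leaving overshoot = -23; -16 is unreachable this way.

set gain = 1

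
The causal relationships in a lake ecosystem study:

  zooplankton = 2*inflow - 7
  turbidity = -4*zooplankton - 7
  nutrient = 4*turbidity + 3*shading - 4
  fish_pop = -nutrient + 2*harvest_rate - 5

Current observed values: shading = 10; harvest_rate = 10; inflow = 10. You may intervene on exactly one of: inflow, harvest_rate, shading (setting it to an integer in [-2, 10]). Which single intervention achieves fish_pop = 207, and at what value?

Intervening on inflow: fish_pop = 32*inflow - 95. Reaching 207 requires inflow = 151/16, not an integer.
Intervening on harvest_rate: with other inputs at their observed values, fish_pop = 2*harvest_rate + 205. Solving for 207 gives harvest_rate = 1, within [-2, 10].
Intervening on shading: fish_pop = -3*shading + 255. Reaching 207 requires shading = 16, outside [-2, 10].

set harvest_rate = 1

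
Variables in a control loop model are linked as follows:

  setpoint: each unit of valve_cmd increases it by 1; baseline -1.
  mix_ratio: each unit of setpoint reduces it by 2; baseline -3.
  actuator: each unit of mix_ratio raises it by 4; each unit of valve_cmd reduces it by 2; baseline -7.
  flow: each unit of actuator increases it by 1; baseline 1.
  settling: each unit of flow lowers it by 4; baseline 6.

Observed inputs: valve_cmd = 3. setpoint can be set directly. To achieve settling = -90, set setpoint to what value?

Intervening on setpoint fixes its value directly, overriding its dependence on valve_cmd.
Substituting into the actuator equation gives actuator = -8*setpoint - 25.
Substituting into the flow equation gives flow = -8*setpoint - 24.
Substituting into the settling equation gives settling = 32*setpoint + 102.
Solve 32*setpoint + 102 = -90: setpoint = (-90 - 102) / 32 = -6.

setpoint = -6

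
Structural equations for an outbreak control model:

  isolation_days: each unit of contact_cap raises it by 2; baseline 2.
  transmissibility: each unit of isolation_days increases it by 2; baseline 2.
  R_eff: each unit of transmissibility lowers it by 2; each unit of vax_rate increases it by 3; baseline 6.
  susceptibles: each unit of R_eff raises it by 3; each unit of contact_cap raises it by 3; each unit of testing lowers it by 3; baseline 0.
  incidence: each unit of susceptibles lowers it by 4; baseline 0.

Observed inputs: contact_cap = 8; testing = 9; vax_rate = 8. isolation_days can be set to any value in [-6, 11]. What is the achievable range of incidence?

-588 to 228

Intervening on isolation_days fixes its value directly, overriding its dependence on contact_cap.
Substituting into the R_eff equation gives R_eff = -4*isolation_days + 26.
Substituting into the susceptibles equation gives susceptibles = -12*isolation_days + 75.
Substituting into the incidence equation gives incidence = 48*isolation_days - 300.
Linear in isolation_days, so extremes are at the endpoints: isolation_days = -6 gives incidence = -588; isolation_days = 11 gives incidence = 228.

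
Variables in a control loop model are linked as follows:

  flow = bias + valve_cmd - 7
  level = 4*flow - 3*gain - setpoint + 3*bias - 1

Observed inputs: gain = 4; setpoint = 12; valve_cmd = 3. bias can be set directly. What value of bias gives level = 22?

Substituting into the flow equation gives flow = bias - 4.
Substituting into the level equation gives level = 7*bias - 41.
Solve 7*bias - 41 = 22: bias = (22 + 41) / 7 = 9.

bias = 9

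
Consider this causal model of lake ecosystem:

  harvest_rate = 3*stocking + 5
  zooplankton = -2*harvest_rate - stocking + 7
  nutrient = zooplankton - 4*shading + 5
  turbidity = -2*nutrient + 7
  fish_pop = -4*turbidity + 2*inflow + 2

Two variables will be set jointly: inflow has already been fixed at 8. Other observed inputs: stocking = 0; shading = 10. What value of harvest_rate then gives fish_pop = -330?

harvest_rate = 6

With inflow held at 8:
Intervening on harvest_rate fixes its value directly, overriding its dependence on stocking.
Substituting into the zooplankton equation gives zooplankton = -2*harvest_rate + 7.
Substituting into the nutrient equation gives nutrient = -2*harvest_rate - 28.
Substituting into the turbidity equation gives turbidity = 4*harvest_rate + 63.
Substituting into the fish_pop equation gives fish_pop = -16*harvest_rate - 234.
Solve -16*harvest_rate - 234 = -330: harvest_rate = (-330 + 234) / -16 = 6.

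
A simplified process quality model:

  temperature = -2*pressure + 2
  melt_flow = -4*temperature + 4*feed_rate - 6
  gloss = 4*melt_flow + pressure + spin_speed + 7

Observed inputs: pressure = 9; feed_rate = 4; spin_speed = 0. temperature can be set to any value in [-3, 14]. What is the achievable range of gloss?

-168 to 104

Intervening on temperature fixes its value directly, overriding its dependence on pressure.
Substituting into the melt_flow equation gives melt_flow = -4*temperature + 10.
gloss becomes -16*temperature + 56.
Linear in temperature, so extremes are at the endpoints: temperature = -3 gives gloss = 104; temperature = 14 gives gloss = -168.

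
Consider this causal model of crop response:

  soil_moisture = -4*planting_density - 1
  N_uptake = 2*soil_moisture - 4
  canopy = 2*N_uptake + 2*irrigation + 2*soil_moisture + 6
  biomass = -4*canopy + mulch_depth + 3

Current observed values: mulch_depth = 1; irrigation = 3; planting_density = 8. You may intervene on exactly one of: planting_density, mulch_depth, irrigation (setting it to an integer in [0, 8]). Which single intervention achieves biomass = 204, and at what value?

set planting_density = 2

Intervening on planting_density: with other inputs at their observed values, biomass = 96*planting_density + 12. Solving for 204 gives planting_density = 2, within [0, 8].
Intervening on mulch_depth: biomass = mulch_depth + 779. Reaching 204 requires mulch_depth = -575, outside [0, 8].
Intervening on irrigation: biomass = -8*irrigation + 804. Reaching 204 requires irrigation = 75, outside [0, 8].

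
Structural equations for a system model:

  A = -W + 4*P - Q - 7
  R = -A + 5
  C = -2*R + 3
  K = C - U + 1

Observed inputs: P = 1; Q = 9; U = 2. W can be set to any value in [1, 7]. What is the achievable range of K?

-46 to -34

Substituting into the A equation gives A = -W - 12.
So R = W + 17.
Substituting into the C equation gives C = -2*W - 31.
K becomes -2*W - 32.
Linear in W, so extremes are at the endpoints: W = 1 gives K = -34; W = 7 gives K = -46.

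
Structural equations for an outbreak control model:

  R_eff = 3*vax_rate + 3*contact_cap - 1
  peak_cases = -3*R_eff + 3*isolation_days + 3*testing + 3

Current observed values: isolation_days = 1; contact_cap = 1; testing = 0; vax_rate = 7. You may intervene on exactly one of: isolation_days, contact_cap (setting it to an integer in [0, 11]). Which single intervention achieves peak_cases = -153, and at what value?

Intervening on isolation_days: peak_cases = 3*isolation_days - 66. Reaching -153 requires isolation_days = -29, outside [0, 11].
Intervening on contact_cap: with other inputs at their observed values, peak_cases = -9*contact_cap - 54. Solving for -153 gives contact_cap = 11, within [0, 11].

set contact_cap = 11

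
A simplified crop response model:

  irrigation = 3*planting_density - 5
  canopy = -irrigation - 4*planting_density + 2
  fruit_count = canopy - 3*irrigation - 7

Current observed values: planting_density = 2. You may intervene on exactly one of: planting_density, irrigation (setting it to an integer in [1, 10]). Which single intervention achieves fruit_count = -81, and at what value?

Intervening on planting_density: with other inputs at their observed values, fruit_count = -16*planting_density + 15. Solving for -81 gives planting_density = 6, within [1, 10].
Intervening on irrigation: fruit_count = -4*irrigation - 13. Reaching -81 requires irrigation = 17, outside [1, 10].

set planting_density = 6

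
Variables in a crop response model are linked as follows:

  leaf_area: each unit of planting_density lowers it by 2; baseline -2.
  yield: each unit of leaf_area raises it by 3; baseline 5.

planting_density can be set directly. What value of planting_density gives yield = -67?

Substituting into the yield equation gives yield = -6*planting_density - 1.
Solve -6*planting_density - 1 = -67: planting_density = (-67 + 1) / -6 = 11.

planting_density = 11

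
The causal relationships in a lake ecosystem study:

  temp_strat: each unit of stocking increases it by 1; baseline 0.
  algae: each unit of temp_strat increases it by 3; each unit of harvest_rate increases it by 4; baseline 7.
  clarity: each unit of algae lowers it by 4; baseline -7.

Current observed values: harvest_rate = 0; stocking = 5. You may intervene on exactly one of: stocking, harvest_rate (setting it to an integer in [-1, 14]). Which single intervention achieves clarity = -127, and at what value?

set harvest_rate = 2

Intervening on stocking: clarity = -12*stocking - 35. Reaching -127 requires stocking = 23/3, not an integer.
Intervening on harvest_rate: with other inputs at their observed values, clarity = -16*harvest_rate - 95. Solving for -127 gives harvest_rate = 2, within [-1, 14].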